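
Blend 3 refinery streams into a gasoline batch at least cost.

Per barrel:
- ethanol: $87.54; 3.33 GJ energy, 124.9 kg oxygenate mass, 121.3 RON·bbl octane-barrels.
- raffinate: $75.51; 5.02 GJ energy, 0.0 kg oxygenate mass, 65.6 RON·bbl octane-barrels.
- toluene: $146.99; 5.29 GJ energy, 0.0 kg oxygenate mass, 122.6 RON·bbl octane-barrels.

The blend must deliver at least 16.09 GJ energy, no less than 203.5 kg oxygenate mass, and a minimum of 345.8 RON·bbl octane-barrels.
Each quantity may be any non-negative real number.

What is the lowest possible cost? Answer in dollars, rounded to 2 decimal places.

Treat it as an LP. Let x1 = barrels of ethanol, x2 = barrels of raffinate, x3 = barrels of toluene.
min 87.54x1 + 75.51x2 + 146.99x3 s.t.:
  3.33x1 + 5.02x2 + 5.29x3 ≥ 16.09   (energy)
  124.9x1 ≥ 203.5   (oxygenate mass)
  121.3x1 + 65.6x2 + 122.6x3 ≥ 345.8   (octane-barrels)
  x1, x2, x3 ≥ 0.
The cheapest feasible vertex uses only ethanol, raffinate; toluene is not used. The energy and octane-barrels requirements are met with equality.
Solving gives x1 = 1.7425, x2 = 2.0493.
Cost = 87.54·1.7425 + 75.51·2.0493 = 307.2811.

$307.28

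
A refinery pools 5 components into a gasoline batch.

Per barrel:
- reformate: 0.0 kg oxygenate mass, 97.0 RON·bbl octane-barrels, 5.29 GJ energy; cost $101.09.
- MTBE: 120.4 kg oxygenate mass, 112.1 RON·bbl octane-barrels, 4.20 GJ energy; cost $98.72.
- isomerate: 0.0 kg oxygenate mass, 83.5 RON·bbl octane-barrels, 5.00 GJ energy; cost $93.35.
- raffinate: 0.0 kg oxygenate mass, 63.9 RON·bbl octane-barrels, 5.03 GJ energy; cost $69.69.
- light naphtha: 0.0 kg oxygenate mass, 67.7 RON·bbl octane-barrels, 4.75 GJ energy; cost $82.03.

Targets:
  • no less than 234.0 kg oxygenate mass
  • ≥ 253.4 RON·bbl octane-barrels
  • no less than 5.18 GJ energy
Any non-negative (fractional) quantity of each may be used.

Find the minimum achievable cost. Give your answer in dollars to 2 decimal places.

$223.15

Treat it as an LP. Let x1 = barrels of reformate, x2 = barrels of MTBE, x3 = barrels of isomerate, x4 = barrels of raffinate, x5 = barrels of light naphtha.
Minimise 101.09x1 + 98.72x2 + 93.35x3 + 69.69x4 + 82.03x5 s.t.:
  120.4x2 ≥ 234   (oxygenate mass)
  97x1 + 112.1x2 + 83.5x3 + 63.9x4 + 67.7x5 ≥ 253.4   (octane-barrels)
  5.29x1 + 4.2x2 + 5x3 + 5.03x4 + 4.75x5 ≥ 5.18   (energy)
  x1, x2, x3, x4, x5 ≥ 0.
The optimal basis is {MTBE}; reformate, isomerate, raffinate, light naphtha drop out. There the octane-barrels constraint is tight.
Solving gives x2 = 2.26048.
Cost = 98.72·2.26048 = 223.1546.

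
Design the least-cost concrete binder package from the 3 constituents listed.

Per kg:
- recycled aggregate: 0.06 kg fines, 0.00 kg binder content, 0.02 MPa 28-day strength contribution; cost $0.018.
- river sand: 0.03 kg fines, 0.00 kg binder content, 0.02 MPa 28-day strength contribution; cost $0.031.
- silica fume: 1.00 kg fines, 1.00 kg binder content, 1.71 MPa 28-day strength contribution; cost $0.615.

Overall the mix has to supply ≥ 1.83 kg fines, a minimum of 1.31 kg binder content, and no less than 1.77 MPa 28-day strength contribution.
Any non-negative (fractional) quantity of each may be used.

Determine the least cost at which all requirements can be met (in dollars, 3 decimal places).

$0.962

Treat it as an LP. Let x1 = kg of recycled aggregate, x2 = kg of river sand, x3 = kg of silica fume.
Minimise 0.018x1 + 0.031x2 + 0.615x3 s.t.:
  0.06x1 + 0.03x2 + 1x3 ≥ 1.83   (fines)
  1x3 ≥ 1.31   (binder content)
  0.02x1 + 0.02x2 + 1.71x3 ≥ 1.77   (28-day strength contribution)
  x1, x2, x3 ≥ 0.
The optimal basis is {recycled aggregate, silica fume}; river sand drops out. The fines and binder content requirements are met with equality.
That vertex is x1 = 8.667, x3 = 1.31.
Cost = 0.018·8.667 + 0.615·1.31 = 0.96166.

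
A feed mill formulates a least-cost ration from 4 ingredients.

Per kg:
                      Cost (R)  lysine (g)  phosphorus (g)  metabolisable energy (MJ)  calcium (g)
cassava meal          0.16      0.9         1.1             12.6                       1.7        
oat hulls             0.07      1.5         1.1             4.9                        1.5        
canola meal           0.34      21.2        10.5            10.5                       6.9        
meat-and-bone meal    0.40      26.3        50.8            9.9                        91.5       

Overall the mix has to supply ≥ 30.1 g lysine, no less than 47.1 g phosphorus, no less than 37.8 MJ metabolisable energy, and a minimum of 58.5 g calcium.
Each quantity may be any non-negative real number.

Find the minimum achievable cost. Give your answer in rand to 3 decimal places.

Set it up as a linear program. Let x1 = kg of cassava meal, x2 = kg of oat hulls, x3 = kg of canola meal, x4 = kg of meat-and-bone meal.
Minimize 0.16x1 + 0.07x2 + 0.34x3 + 0.4x4 subject to:
  0.9x1 + 1.5x2 + 21.2x3 + 26.3x4 ≥ 30.1   (lysine)
  1.1x1 + 1.1x2 + 10.5x3 + 50.8x4 ≥ 47.1   (phosphorus)
  12.6x1 + 4.9x2 + 10.5x3 + 9.9x4 ≥ 37.8   (metabolisable energy)
  1.7x1 + 1.5x2 + 6.9x3 + 91.5x4 ≥ 58.5   (calcium)
  x1, x2, x3, x4 ≥ 0.
The cheapest feasible vertex uses only oat hulls, canola meal, meat-and-bone meal; cassava meal is not used. Binding constraints: lysine, phosphorus, metabolisable energy.
Solving gives x2 = 6.104, x3 = 0.002253, x4 = 0.7945.
Hence cost = 0.07·6.104 + 0.34·0.002253 + 0.4·0.7945 = R0.74585.

R0.746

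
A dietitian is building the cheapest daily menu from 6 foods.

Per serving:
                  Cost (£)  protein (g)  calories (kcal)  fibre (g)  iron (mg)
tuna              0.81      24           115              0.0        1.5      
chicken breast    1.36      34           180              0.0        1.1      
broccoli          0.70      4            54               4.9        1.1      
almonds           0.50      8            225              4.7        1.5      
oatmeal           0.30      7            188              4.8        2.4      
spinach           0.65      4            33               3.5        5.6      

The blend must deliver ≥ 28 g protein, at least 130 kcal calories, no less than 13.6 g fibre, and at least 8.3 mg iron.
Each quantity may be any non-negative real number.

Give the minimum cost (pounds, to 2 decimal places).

Set it up as a linear program. Let x1 = servings of tuna, x2 = servings of chicken breast, x3 = servings of broccoli, x4 = servings of almonds, x5 = servings of oatmeal, x6 = servings of spinach.
Minimise 0.81x1 + 1.36x2 + 0.7x3 + 0.5x4 + 0.3x5 + 0.65x6 subject to:
  24x1 + 34x2 + 4x3 + 8x4 + 7x5 + 4x6 ≥ 28   (protein)
  115x1 + 180x2 + 54x3 + 225x4 + 188x5 + 33x6 ≥ 130   (calories)
  4.9x3 + 4.7x4 + 4.8x5 + 3.5x6 ≥ 13.6   (fibre)
  1.5x1 + 1.1x2 + 1.1x3 + 1.5x4 + 2.4x5 + 5.6x6 ≥ 8.3   (iron)
  x1, x2, x3, x4, x5, x6 ≥ 0.
At the optimum only tuna, oatmeal are positive (chicken breast, broccoli, almonds, spinach = 0). The protein and iron requirements are met with equality.
That vertex is x1 = 0.1932, x5 = 3.338.
Total cost: 0.81·0.1932 + 0.3·3.338 = 1.1579.

£1.16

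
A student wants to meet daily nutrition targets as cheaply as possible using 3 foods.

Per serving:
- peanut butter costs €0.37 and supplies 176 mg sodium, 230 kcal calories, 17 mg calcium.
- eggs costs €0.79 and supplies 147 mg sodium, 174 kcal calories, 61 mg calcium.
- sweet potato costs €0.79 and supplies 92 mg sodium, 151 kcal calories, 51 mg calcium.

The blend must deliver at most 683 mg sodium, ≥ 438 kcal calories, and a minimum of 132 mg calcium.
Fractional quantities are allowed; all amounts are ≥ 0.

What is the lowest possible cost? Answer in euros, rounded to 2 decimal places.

Treat it as an LP. Let x1 = servings of peanut butter, x2 = servings of eggs, x3 = servings of sweet potato.
Minimise 0.37x1 + 0.79x2 + 0.79x3 s.t.:
  176x1 + 147x2 + 92x3 ≤ 683   (sodium)
  230x1 + 174x2 + 151x3 ≥ 438   (calories)
  17x1 + 61x2 + 51x3 ≥ 132   (calcium)
  x1, x2, x3 ≥ 0.
The minimum-cost mix takes nothing from sweet potato — only peanut butter, eggs. Binding constraints: calories and calcium.
Optimal quantities: peanut butter = 0.3387 servings, eggs = 2.07 servings.
Cost = 0.37·0.3387 + 0.79·2.07 = 1.7606.

€1.76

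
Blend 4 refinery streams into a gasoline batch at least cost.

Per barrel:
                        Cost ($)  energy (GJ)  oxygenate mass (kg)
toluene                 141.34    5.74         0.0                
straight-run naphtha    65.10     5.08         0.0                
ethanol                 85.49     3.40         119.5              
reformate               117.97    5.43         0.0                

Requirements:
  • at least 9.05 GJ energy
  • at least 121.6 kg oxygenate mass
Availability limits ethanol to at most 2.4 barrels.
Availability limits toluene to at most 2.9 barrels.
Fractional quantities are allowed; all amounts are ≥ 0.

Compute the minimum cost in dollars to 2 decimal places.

Treat it as an LP. Let x1 = barrels of toluene, x2 = barrels of straight-run naphtha, x3 = barrels of ethanol, x4 = barrels of reformate.
Minimise 141.34x1 + 65.1x2 + 85.49x3 + 117.97x4 s.t.:
  5.74x1 + 5.08x2 + 3.4x3 + 5.43x4 ≥ 9.05   (energy)
  119.5x3 ≥ 121.6   (oxygenate mass)
  x3 ≤ 2.4
  x1 ≤ 2.9
  x1, x2, x3, x4 ≥ 0.
At the optimum only straight-run naphtha, ethanol are positive (toluene, reformate = 0). The energy and oxygenate mass requirements are met with equality.
Optimal quantities: straight-run naphtha = 1.1004 barrels, ethanol = 1.0176 barrels.
Cost = 65.1·1.1004 + 85.49·1.0176 = 158.6307.

$158.63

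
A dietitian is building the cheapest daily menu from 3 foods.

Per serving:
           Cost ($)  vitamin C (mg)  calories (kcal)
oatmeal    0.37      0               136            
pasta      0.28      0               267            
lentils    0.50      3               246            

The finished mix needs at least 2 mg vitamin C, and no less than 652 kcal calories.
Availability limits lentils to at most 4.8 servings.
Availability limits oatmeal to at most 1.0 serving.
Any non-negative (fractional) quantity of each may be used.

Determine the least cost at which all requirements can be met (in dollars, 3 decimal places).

$0.845

Let x1 = servings of oatmeal, x2 = servings of pasta, x3 = servings of lentils.
min 0.37x1 + 0.28x2 + 0.5x3 subject to:
  3x3 ≥ 2   (vitamin C)
  136x1 + 267x2 + 246x3 ≥ 652   (calories)
  x3 ≤ 4.8
  x1 ≤ 1
  x1, x2, x3 ≥ 0.
At the optimum only pasta, lentils are positive (oatmeal = 0). There the vitamin C and calories constraints are tight.
That vertex is x2 = 1.828, x3 = 0.6667.
Hence cost = 0.28·1.828 + 0.5·0.6667 = $0.84519.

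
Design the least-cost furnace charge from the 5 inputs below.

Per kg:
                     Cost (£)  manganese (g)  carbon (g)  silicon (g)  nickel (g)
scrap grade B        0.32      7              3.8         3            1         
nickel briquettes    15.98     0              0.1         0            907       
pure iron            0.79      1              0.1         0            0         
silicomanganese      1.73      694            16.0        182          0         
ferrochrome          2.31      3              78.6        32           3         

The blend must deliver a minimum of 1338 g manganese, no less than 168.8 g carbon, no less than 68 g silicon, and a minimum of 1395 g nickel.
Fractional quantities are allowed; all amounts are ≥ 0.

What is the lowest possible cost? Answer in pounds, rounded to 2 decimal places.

This is a linear program. Let x1 = kg of scrap grade B, x2 = kg of nickel briquettes, x3 = kg of pure iron, x4 = kg of silicomanganese, x5 = kg of ferrochrome.
Minimize 0.32x1 + 15.98x2 + 0.79x3 + 1.73x4 + 2.31x5 s.t.:
  7x1 + 1x3 + 694x4 + 3x5 ≥ 1338   (manganese)
  3.8x1 + 0.1x2 + 0.1x3 + 16x4 + 78.6x5 ≥ 168.8   (carbon)
  3x1 + 182x4 + 32x5 ≥ 68   (silicon)
  1x1 + 907x2 + 3x5 ≥ 1395   (nickel)
  x1, x2, x3, x4, x5 ≥ 0.
The optimal basis is {nickel briquettes, silicomanganese, ferrochrome}; scrap grade B, pure iron drop out. The manganese, carbon, nickel requirements are met with equality.
Optimal quantities: nickel briquettes = 1.532 kg, silicomanganese = 1.92 kg, ferrochrome = 1.755 kg.
Hence cost = 15.98·1.532 + 1.73·1.92 + 2.31·1.755 = £31.8570.

£31.86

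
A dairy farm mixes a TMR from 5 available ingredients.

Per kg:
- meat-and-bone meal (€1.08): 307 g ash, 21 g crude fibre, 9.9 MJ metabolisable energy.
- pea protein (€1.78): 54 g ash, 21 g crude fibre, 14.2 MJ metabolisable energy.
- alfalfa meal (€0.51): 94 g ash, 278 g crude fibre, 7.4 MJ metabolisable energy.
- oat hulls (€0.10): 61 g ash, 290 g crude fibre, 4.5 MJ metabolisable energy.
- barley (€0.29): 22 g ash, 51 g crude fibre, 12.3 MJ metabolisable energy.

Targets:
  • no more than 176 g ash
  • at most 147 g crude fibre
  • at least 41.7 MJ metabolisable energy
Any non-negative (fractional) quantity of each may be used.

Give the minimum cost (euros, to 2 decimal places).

€1.97

Set it up as a linear program. Let x1 = kg of meat-and-bone meal, x2 = kg of pea protein, x3 = kg of alfalfa meal, x4 = kg of oat hulls, x5 = kg of barley.
min 1.08x1 + 1.78x2 + 0.51x3 + 0.1x4 + 0.29x5 subject to:
  307x1 + 54x2 + 94x3 + 61x4 + 22x5 ≤ 176   (ash)
  21x1 + 21x2 + 278x3 + 290x4 + 51x5 ≤ 147   (crude fibre)
  9.9x1 + 14.2x2 + 7.4x3 + 4.5x4 + 12.3x5 ≥ 41.7   (metabolisable energy)
  x1, x2, x3, x4, x5 ≥ 0.
The minimum-cost mix takes nothing from meat-and-bone meal, alfalfa meal, oat hulls — only pea protein, barley. There the crude fibre and metabolisable energy constraints are tight.
Solving gives x2 = 0.6838, x5 = 2.601.
Objective = 1.78·0.6838 + 0.29·2.601 = 1.9715.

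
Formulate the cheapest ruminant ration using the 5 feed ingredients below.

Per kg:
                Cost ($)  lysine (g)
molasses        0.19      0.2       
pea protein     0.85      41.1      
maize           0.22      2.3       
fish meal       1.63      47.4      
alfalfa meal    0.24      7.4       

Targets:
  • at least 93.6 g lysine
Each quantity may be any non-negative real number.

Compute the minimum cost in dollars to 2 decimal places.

$1.94

Let x1 = kg of molasses, x2 = kg of pea protein, x3 = kg of maize, x4 = kg of fish meal, x5 = kg of alfalfa meal.
min 0.19x1 + 0.85x2 + 0.22x3 + 1.63x4 + 0.24x5 subject to:
  0.2x1 + 41.1x2 + 2.3x3 + 47.4x4 + 7.4x5 ≥ 93.6   (lysine)
  x1, x2, x3, x4, x5 ≥ 0.
The optimal basis is {pea protein}; molasses, maize, fish meal, alfalfa meal drop out. There the lysine constraint is tight.
Optimal quantities: pea protein = 2.277 kg.
Hence cost = 0.85·2.277 = $1.9355.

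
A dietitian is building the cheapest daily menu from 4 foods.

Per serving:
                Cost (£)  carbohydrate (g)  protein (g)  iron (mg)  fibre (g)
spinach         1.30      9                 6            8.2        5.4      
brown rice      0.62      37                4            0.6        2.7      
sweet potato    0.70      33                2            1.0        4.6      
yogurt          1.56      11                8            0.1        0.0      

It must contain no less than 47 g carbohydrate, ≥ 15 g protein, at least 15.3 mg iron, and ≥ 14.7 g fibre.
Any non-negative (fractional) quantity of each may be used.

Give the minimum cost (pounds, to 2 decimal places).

£3.23

Set it up as a linear program. Let x1 = servings of spinach, x2 = servings of brown rice, x3 = servings of sweet potato, x4 = servings of yogurt.
min 1.3x1 + 0.62x2 + 0.7x3 + 1.56x4 subject to:
  9x1 + 37x2 + 33x3 + 11x4 ≥ 47   (carbohydrate)
  6x1 + 4x2 + 2x3 + 8x4 ≥ 15   (protein)
  8.2x1 + 0.6x2 + 1x3 + 0.1x4 ≥ 15.3   (iron)
  5.4x1 + 2.7x2 + 4.6x3 ≥ 14.7   (fibre)
  x1, x2, x3, x4 ≥ 0.
The cheapest feasible vertex uses only spinach, brown rice, sweet potato; yogurt is not used. There the protein, iron, fibre constraints are tight.
That vertex is x1 = 1.721, x2 = 0.8218, x3 = 0.6927.
Objective = 1.3·1.721 + 0.62·0.8218 + 0.7·0.6927 = 3.2317.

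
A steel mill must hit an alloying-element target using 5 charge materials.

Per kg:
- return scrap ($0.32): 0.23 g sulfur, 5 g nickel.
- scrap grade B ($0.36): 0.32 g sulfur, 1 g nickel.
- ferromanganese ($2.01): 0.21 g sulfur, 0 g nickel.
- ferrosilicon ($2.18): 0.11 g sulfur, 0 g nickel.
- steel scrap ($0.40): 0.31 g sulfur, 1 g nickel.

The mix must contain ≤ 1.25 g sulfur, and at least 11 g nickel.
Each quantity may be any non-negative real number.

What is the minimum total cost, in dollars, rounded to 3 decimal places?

$0.704

This is a linear program. Let x1 = kg of return scrap, x2 = kg of scrap grade B, x3 = kg of ferromanganese, x4 = kg of ferrosilicon, x5 = kg of steel scrap.
min 0.32x1 + 0.36x2 + 2.01x3 + 2.18x4 + 0.4x5 with:
  0.23x1 + 0.32x2 + 0.21x3 + 0.11x4 + 0.31x5 ≤ 1.25   (sulfur)
  5x1 + 1x2 + 1x5 ≥ 11   (nickel)
  x1, x2, x3, x4, x5 ≥ 0.
The optimal basis is {return scrap}; scrap grade B, ferromanganese, ferrosilicon, steel scrap drop out. The nickel requirement is met with equality.
Solving gives x1 = 2.2.
Total cost: 0.32·2.2 = 0.70400.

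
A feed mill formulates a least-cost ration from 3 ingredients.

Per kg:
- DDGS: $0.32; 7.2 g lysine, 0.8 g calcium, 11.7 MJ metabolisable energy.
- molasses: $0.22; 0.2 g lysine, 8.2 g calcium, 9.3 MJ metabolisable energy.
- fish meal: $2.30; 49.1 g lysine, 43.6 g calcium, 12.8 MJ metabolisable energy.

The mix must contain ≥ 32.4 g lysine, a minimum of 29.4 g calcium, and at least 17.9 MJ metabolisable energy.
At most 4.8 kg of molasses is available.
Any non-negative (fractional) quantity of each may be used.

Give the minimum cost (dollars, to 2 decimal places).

$1.60

Treat it as an LP. Let x1 = kg of DDGS, x2 = kg of molasses, x3 = kg of fish meal.
min 0.32x1 + 0.22x2 + 2.3x3 s.t.:
  7.2x1 + 0.2x2 + 49.1x3 ≥ 32.4   (lysine)
  0.8x1 + 8.2x2 + 43.6x3 ≥ 29.4   (calcium)
  11.7x1 + 9.3x2 + 12.8x3 ≥ 17.9   (metabolisable energy)
  x2 ≤ 4.8
  x1, x2, x3 ≥ 0.
The optimal mix uses every input. The lysine, calcium, metabolisable energy requirements are met with equality.
So DDGS = 0.5364 kg, molasses = 0.4525 kg, fish meal = 0.5794 kg.
Total cost: 0.32·0.5364 + 0.22·0.4525 + 2.3·0.5794 = 1.6038.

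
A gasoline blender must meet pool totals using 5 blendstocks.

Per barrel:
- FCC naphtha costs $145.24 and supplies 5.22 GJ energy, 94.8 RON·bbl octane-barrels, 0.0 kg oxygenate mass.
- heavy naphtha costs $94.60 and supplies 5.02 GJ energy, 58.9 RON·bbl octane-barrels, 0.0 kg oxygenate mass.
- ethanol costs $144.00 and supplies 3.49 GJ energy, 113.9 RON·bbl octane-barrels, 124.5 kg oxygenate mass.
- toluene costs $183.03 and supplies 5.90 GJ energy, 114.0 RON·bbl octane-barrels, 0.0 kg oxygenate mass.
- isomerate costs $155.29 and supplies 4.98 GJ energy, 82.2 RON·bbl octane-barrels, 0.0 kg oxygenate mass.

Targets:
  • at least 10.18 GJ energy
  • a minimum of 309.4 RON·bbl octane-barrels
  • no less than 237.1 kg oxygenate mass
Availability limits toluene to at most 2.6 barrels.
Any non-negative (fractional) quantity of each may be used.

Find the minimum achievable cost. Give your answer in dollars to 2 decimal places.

Let x1 = barrels of FCC naphtha, x2 = barrels of heavy naphtha, x3 = barrels of ethanol, x4 = barrels of toluene, x5 = barrels of isomerate.
Minimise 145.24x1 + 94.6x2 + 144x3 + 183.03x4 + 155.29x5 s.t.:
  5.22x1 + 5.02x2 + 3.49x3 + 5.9x4 + 4.98x5 ≥ 10.18   (energy)
  94.8x1 + 58.9x2 + 113.9x3 + 114x4 + 82.2x5 ≥ 309.4   (octane-barrels)
  124.5x3 ≥ 237.1   (oxygenate mass)
  x4 ≤ 2.6
  x1, x2, x3, x4, x5 ≥ 0.
The minimum-cost mix takes nothing from FCC naphtha, toluene, isomerate — only heavy naphtha, ethanol. Binding constraints: energy and octane-barrels.
Solving gives x2 = 0.21762, x3 = 2.6039.
Hence cost = 94.6·0.21762 + 144·2.6039 = $395.5485.

$395.55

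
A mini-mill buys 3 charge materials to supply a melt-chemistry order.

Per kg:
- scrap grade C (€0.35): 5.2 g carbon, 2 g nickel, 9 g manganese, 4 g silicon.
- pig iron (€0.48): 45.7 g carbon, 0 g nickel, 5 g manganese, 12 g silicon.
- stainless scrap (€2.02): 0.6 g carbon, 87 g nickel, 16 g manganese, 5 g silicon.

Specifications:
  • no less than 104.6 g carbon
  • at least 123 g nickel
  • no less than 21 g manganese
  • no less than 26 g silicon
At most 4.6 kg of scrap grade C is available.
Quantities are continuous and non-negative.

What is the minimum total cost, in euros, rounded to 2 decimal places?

€3.95

Treat it as an LP. Let x1 = kg of scrap grade C, x2 = kg of pig iron, x3 = kg of stainless scrap.
Minimise 0.35x1 + 0.48x2 + 2.02x3 subject to:
  5.2x1 + 45.7x2 + 0.6x3 ≥ 104.6   (carbon)
  2x1 + 87x3 ≥ 123   (nickel)
  9x1 + 5x2 + 16x3 ≥ 21   (manganese)
  4x1 + 12x2 + 5x3 ≥ 26   (silicon)
  x1 ≤ 4.6
  x1, x2, x3 ≥ 0.
The optimal basis is {pig iron, stainless scrap}; scrap grade C drops out. Binding constraints: carbon and nickel.
That vertex is x2 = 2.27, x3 = 1.414.
Cost = 0.48·2.27 + 2.02·1.414 = 3.9459.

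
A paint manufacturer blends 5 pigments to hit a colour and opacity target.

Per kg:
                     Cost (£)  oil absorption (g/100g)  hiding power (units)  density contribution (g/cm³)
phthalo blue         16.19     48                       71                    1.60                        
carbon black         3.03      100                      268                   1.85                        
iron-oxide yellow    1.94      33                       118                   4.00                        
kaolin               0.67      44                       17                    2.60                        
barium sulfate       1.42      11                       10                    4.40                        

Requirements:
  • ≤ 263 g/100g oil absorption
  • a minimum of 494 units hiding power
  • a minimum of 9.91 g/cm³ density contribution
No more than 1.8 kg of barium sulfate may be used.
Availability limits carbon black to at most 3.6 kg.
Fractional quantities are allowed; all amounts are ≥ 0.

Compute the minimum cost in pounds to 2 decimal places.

£6.82

Let x1 = kg of phthalo blue, x2 = kg of carbon black, x3 = kg of iron-oxide yellow, x4 = kg of kaolin, x5 = kg of barium sulfate.
Minimise 16.19x1 + 3.03x2 + 1.94x3 + 0.67x4 + 1.42x5 subject to:
  48x1 + 100x2 + 33x3 + 44x4 + 11x5 ≤ 263   (oil absorption)
  71x1 + 268x2 + 118x3 + 17x4 + 10x5 ≥ 494   (hiding power)
  1.6x1 + 1.85x2 + 4x3 + 2.6x4 + 4.4x5 ≥ 9.91   (density contribution)
  x5 ≤ 1.8
  x2 ≤ 3.6
  x1, x2, x3, x4, x5 ≥ 0.
The minimum-cost mix takes nothing from phthalo blue, kaolin, barium sulfate — only carbon black, iron-oxide yellow. The hiding power and density contribution requirements are met with equality.
That vertex is x2 = 0.9449, x3 = 2.041.
Cost = 3.03·0.9449 + 1.94·2.041 = 6.8226.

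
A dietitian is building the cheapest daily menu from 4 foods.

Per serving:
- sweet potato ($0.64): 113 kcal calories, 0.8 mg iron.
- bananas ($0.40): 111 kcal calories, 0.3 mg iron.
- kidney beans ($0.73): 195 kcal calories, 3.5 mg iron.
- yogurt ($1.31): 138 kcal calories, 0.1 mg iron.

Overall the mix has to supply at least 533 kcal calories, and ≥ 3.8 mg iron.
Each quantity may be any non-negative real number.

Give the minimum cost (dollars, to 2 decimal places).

Let x1 = servings of sweet potato, x2 = servings of bananas, x3 = servings of kidney beans, x4 = servings of yogurt.
Minimize 0.64x1 + 0.4x2 + 0.73x3 + 1.31x4 subject to:
  113x1 + 111x2 + 195x3 + 138x4 ≥ 533   (calories)
  0.8x1 + 0.3x2 + 3.5x3 + 0.1x4 ≥ 3.8   (iron)
  x1, x2, x3, x4 ≥ 0.
The optimal basis is {bananas, kidney beans}; sweet potato, yogurt drop out. Binding constraints: calories and iron.
Solving gives x2 = 3.408, x3 = 0.7936.
Cost = 0.4·3.408 + 0.73·0.7936 = 1.9425.

$1.94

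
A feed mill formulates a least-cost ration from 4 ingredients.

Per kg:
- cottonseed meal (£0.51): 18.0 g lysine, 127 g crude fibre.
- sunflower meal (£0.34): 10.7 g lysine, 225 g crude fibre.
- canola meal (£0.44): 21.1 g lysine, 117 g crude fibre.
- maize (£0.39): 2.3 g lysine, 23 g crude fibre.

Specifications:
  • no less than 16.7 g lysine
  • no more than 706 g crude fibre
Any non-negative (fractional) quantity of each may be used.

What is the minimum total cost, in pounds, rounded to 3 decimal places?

Let x1 = kg of cottonseed meal, x2 = kg of sunflower meal, x3 = kg of canola meal, x4 = kg of maize.
Minimise 0.51x1 + 0.34x2 + 0.44x3 + 0.39x4 subject to:
  18x1 + 10.7x2 + 21.1x3 + 2.3x4 ≥ 16.7   (lysine)
  127x1 + 225x2 + 117x3 + 23x4 ≤ 706   (crude fibre)
  x1, x2, x3, x4 ≥ 0.
At the optimum only canola meal is positive (cottonseed meal, sunflower meal, maize = 0). There the lysine constraint is tight.
Optimal quantities: canola meal = 0.7915 kg.
Cost = 0.44·0.7915 = 0.34826.

£0.348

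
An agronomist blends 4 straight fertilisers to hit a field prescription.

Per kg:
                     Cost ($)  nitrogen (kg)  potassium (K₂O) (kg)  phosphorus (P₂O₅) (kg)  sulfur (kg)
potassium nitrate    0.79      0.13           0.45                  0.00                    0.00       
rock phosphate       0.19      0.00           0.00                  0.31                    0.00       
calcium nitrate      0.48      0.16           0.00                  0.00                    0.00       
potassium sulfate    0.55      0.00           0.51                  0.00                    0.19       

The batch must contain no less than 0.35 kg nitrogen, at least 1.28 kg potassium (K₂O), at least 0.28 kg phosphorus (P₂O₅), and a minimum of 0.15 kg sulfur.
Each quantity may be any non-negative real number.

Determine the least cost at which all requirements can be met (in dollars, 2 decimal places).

Set it up as a linear program. Let x1 = kg of potassium nitrate, x2 = kg of rock phosphate, x3 = kg of calcium nitrate, x4 = kg of potassium sulfate.
min 0.79x1 + 0.19x2 + 0.48x3 + 0.55x4 with:
  0.13x1 + 0.16x3 ≥ 0.35   (nitrogen)
  0.45x1 + 0.51x4 ≥ 1.28   (potassium (K₂O))
  0.31x2 ≥ 0.28   (phosphorus (P₂O₅))
  0.19x4 ≥ 0.15   (sulfur)
  x1, x2, x3, x4 ≥ 0.
All 4 inputs are positive at the optimum. The nitrogen, potassium (K₂O), phosphorus (P₂O₅), sulfur requirements are met with equality.
Optimal quantities: potassium nitrate = 1.95 kg, rock phosphate = 0.9032 kg, calcium nitrate = 0.6034 kg, potassium sulfate = 0.7895 kg.
Cost = 0.79·1.95 + 0.19·0.9032 + 0.48·0.6034 + 0.55·0.7895 = 2.4360.

$2.44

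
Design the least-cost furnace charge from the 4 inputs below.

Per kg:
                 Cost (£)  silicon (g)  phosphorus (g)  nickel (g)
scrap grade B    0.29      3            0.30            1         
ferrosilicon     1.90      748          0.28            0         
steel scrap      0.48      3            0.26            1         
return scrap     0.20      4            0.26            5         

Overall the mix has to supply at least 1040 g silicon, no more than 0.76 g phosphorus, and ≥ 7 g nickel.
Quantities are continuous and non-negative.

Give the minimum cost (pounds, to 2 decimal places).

Set it up as a linear program. Let x1 = kg of scrap grade B, x2 = kg of ferrosilicon, x3 = kg of steel scrap, x4 = kg of return scrap.
Minimise 0.29x1 + 1.9x2 + 0.48x3 + 0.2x4 s.t.:
  3x1 + 748x2 + 3x3 + 4x4 ≥ 1040   (silicon)
  0.3x1 + 0.28x2 + 0.26x3 + 0.26x4 ≤ 0.76   (phosphorus)
  1x1 + 1x3 + 5x4 ≥ 7   (nickel)
  x1, x2, x3, x4 ≥ 0.
The minimum-cost mix takes nothing from scrap grade B, steel scrap — only ferrosilicon, return scrap. Binding constraints: silicon and nickel.
Solving gives x2 = 1.383, x4 = 1.4.
Objective = 1.9·1.383 + 0.2·1.4 = 2.9077.

£2.91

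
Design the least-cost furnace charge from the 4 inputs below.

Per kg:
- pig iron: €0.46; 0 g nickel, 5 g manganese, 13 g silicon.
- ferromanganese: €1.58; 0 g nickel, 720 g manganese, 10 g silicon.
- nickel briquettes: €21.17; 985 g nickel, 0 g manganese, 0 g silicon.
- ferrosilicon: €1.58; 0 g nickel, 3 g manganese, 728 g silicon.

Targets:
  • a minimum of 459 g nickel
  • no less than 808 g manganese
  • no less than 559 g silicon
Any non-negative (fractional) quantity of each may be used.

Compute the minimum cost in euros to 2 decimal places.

€12.82

This is a linear program. Let x1 = kg of pig iron, x2 = kg of ferromanganese, x3 = kg of nickel briquettes, x4 = kg of ferrosilicon.
min 0.46x1 + 1.58x2 + 21.17x3 + 1.58x4 subject to:
  985x3 ≥ 459   (nickel)
  5x1 + 720x2 + 3x4 ≥ 808   (manganese)
  13x1 + 10x2 + 728x4 ≥ 559   (silicon)
  x1, x2, x3, x4 ≥ 0.
The cheapest feasible vertex uses only ferromanganese, nickel briquettes, ferrosilicon; pig iron is not used. Binding constraints: nickel, manganese, silicon.
Solving gives x2 = 1.119, x3 = 0.466, x4 = 0.7525.
Cost = 1.58·1.119 + 21.17·0.466 + 1.58·0.7525 = 12.8222.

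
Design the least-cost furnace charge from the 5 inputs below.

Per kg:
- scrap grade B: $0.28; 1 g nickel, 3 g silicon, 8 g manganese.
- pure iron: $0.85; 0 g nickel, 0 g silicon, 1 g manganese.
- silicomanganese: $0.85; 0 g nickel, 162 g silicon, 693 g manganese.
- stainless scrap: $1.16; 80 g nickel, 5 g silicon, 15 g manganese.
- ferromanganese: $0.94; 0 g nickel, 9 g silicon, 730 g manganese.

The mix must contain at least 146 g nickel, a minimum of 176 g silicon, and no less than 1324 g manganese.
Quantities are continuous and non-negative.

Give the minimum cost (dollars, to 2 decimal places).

$3.71

Set it up as a linear program. Let x1 = kg of scrap grade B, x2 = kg of pure iron, x3 = kg of silicomanganese, x4 = kg of stainless scrap, x5 = kg of ferromanganese.
Minimize 0.28x1 + 0.85x2 + 0.85x3 + 1.16x4 + 0.94x5 with:
  1x1 + 80x4 ≥ 146   (nickel)
  3x1 + 162x3 + 5x4 + 9x5 ≥ 176   (silicon)
  8x1 + 1x2 + 693x3 + 15x4 + 730x5 ≥ 1324   (manganese)
  x1, x2, x3, x4, x5 ≥ 0.
The minimum-cost mix takes nothing from scrap grade B, pure iron, ferromanganese — only silicomanganese, stainless scrap. Binding constraints: nickel and manganese.
Optimal quantities: silicomanganese = 1.871 kg, stainless scrap = 1.825 kg.
Objective = 0.85·1.871 + 1.16·1.825 = 3.7074.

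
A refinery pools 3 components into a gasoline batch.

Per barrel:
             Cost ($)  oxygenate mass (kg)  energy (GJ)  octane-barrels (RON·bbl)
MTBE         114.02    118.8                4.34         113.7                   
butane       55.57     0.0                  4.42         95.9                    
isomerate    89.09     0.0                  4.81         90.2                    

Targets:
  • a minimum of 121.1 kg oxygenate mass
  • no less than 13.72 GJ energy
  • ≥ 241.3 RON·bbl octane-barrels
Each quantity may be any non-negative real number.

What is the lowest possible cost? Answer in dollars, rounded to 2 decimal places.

Set it up as a linear program. Let x1 = barrels of MTBE, x2 = barrels of butane, x3 = barrels of isomerate.
min 114.02x1 + 55.57x2 + 89.09x3 with:
  118.8x1 ≥ 121.1   (oxygenate mass)
  4.34x1 + 4.42x2 + 4.81x3 ≥ 13.72   (energy)
  113.7x1 + 95.9x2 + 90.2x3 ≥ 241.3   (octane-barrels)
  x1, x2, x3 ≥ 0.
The optimal basis is {MTBE, butane}; isomerate drops out. Binding constraints: oxygenate mass and energy.
So MTBE = 1.01936 barrels, butane = 2.10316 barrels.
Objective = 114.02·1.01936 + 55.57·2.10316 = 233.1000.

$233.10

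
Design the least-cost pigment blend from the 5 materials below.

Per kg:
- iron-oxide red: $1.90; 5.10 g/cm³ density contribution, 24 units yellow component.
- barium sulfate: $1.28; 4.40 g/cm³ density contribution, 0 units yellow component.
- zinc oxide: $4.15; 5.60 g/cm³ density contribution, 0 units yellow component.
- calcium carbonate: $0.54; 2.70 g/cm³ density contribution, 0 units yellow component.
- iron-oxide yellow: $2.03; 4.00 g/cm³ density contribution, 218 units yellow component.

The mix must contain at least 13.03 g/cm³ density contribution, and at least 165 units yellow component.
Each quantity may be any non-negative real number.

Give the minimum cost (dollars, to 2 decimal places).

Let x1 = kg of iron-oxide red, x2 = kg of barium sulfate, x3 = kg of zinc oxide, x4 = kg of calcium carbonate, x5 = kg of iron-oxide yellow.
Minimise 1.9x1 + 1.28x2 + 4.15x3 + 0.54x4 + 2.03x5 with:
  5.1x1 + 4.4x2 + 5.6x3 + 2.7x4 + 4x5 ≥ 13.03   (density contribution)
  24x1 + 218x5 ≥ 165   (yellow component)
  x1, x2, x3, x4, x5 ≥ 0.
The cheapest feasible vertex uses only calcium carbonate, iron-oxide yellow; iron-oxide red, barium sulfate, zinc oxide are not used. There the density contribution and yellow component constraints are tight.
Solving gives x4 = 3.705, x5 = 0.7569.
Total cost: 0.54·3.705 + 2.03·0.7569 = 3.5372.

$3.54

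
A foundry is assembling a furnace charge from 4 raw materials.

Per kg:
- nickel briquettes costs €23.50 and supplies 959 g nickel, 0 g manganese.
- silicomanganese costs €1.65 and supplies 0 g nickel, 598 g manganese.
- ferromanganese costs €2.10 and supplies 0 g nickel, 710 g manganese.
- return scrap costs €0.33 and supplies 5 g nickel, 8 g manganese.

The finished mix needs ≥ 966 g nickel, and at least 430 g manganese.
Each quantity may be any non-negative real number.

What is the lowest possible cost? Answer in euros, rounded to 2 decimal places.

Let x1 = kg of nickel briquettes, x2 = kg of silicomanganese, x3 = kg of ferromanganese, x4 = kg of return scrap.
Minimise 23.5x1 + 1.65x2 + 2.1x3 + 0.33x4 s.t.:
  959x1 + 5x4 ≥ 966   (nickel)
  598x2 + 710x3 + 8x4 ≥ 430   (manganese)
  x1, x2, x3, x4 ≥ 0.
At the optimum only nickel briquettes, silicomanganese are positive (ferromanganese, return scrap = 0). The nickel and manganese requirements are met with equality.
That vertex is x1 = 1.0073, x2 = 0.71906.
Objective = 23.5·1.0073 + 1.65·0.71906 = 24.8580.

€24.86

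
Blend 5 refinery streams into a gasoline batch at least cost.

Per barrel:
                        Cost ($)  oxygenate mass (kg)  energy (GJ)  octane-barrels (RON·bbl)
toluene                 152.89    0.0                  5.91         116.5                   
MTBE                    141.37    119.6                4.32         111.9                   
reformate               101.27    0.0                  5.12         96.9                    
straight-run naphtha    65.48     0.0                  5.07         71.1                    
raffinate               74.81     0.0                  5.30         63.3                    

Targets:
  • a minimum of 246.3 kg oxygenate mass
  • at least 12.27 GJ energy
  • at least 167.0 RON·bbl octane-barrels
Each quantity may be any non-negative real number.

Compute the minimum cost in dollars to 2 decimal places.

$334.70

Let x1 = barrels of toluene, x2 = barrels of MTBE, x3 = barrels of reformate, x4 = barrels of straight-run naphtha, x5 = barrels of raffinate.
min 152.89x1 + 141.37x2 + 101.27x3 + 65.48x4 + 74.81x5 with:
  119.6x2 ≥ 246.3   (oxygenate mass)
  5.91x1 + 4.32x2 + 5.12x3 + 5.07x4 + 5.3x5 ≥ 12.27   (energy)
  116.5x1 + 111.9x2 + 96.9x3 + 71.1x4 + 63.3x5 ≥ 167   (octane-barrels)
  x1, x2, x3, x4, x5 ≥ 0.
The minimum-cost mix takes nothing from toluene, reformate, raffinate — only MTBE, straight-run naphtha. There the oxygenate mass and energy constraints are tight.
That vertex is x2 = 2.05936, x4 = 0.665394.
Total cost: 141.37·2.05936 + 65.48·0.665394 = 334.7017.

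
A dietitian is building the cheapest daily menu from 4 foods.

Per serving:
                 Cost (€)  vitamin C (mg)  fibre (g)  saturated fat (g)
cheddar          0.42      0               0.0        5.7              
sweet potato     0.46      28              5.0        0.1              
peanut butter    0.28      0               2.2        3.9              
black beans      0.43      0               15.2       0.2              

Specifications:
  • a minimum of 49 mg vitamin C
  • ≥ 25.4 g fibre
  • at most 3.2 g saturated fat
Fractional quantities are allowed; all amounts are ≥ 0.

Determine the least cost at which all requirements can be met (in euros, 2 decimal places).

This is a linear program. Let x1 = servings of cheddar, x2 = servings of sweet potato, x3 = servings of peanut butter, x4 = servings of black beans.
min 0.42x1 + 0.46x2 + 0.28x3 + 0.43x4 subject to:
  28x2 ≥ 49   (vitamin C)
  5x2 + 2.2x3 + 15.2x4 ≥ 25.4   (fibre)
  5.7x1 + 0.1x2 + 3.9x3 + 0.2x4 ≤ 3.2   (saturated fat)
  x1, x2, x3, x4 ≥ 0.
At the optimum only sweet potato, black beans are positive (cheddar, peanut butter = 0). The vitamin C and fibre requirements are met with equality.
Solving gives x2 = 1.75, x4 = 1.095.
Total cost: 0.46·1.75 + 0.43·1.095 = 1.2759.

€1.28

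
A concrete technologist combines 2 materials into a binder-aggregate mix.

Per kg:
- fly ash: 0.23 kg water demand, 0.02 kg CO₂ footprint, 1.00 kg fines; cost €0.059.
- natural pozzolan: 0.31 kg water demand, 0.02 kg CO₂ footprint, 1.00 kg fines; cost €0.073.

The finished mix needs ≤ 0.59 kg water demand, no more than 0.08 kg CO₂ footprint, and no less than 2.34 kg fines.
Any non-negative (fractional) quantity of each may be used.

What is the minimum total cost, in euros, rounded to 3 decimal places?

Let x1 = kg of fly ash, x2 = kg of natural pozzolan.
min 0.059x1 + 0.073x2 with:
  0.23x1 + 0.31x2 ≤ 0.59   (water demand)
  0.02x1 + 0.02x2 ≤ 0.08   (CO₂ footprint)
  1x1 + 1x2 ≥ 2.34   (fines)
  x1, x2 ≥ 0.
The cheapest feasible vertex uses only fly ash; natural pozzolan is not used. Binding constraint: fines.
That vertex is x1 = 2.34.
Objective = 0.059·2.34 = 0.13806.

€0.138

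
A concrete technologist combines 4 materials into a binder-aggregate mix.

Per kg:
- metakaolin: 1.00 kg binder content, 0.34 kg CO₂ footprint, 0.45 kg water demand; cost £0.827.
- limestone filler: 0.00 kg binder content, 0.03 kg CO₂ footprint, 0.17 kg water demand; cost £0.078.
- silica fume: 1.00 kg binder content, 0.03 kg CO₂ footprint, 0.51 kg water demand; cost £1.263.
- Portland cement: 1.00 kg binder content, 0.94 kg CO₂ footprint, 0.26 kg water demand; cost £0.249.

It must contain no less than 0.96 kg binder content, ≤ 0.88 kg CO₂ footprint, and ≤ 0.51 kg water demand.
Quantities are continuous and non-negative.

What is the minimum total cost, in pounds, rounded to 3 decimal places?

£0.261

Treat it as an LP. Let x1 = kg of metakaolin, x2 = kg of limestone filler, x3 = kg of silica fume, x4 = kg of Portland cement.
Minimise 0.827x1 + 0.078x2 + 1.263x3 + 0.249x4 with:
  1x1 + 1x3 + 1x4 ≥ 0.96   (binder content)
  0.34x1 + 0.03x2 + 0.03x3 + 0.94x4 ≤ 0.88   (CO₂ footprint)
  0.45x1 + 0.17x2 + 0.51x3 + 0.26x4 ≤ 0.51   (water demand)
  x1, x2, x3, x4 ≥ 0.
The optimal basis is {metakaolin, Portland cement}; limestone filler, silica fume drop out. The binder content and CO₂ footprint requirements are met with equality.
Solving gives x1 = 0.03733, x4 = 0.9227.
Total cost: 0.827·0.03733 + 0.249·0.9227 = 0.26062.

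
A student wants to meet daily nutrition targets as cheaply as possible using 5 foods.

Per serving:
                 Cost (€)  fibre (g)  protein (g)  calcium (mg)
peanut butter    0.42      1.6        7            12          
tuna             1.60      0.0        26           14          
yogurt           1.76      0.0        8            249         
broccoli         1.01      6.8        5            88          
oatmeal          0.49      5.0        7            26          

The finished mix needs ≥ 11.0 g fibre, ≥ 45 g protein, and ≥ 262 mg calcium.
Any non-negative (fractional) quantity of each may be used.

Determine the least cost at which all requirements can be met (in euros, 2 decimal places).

€3.67

Treat it as an LP. Let x1 = servings of peanut butter, x2 = servings of tuna, x3 = servings of yogurt, x4 = servings of broccoli, x5 = servings of oatmeal.
min 0.42x1 + 1.6x2 + 1.76x3 + 1.01x4 + 0.49x5 subject to:
  1.6x1 + 6.8x4 + 5x5 ≥ 11   (fibre)
  7x1 + 26x2 + 8x3 + 5x4 + 7x5 ≥ 45   (protein)
  12x1 + 14x2 + 249x3 + 88x4 + 26x5 ≥ 262   (calcium)
  x1, x2, x3, x4, x5 ≥ 0.
The optimal basis is {yogurt, oatmeal}; peanut butter, tuna, broccoli drop out. The protein and calcium requirements are met with equality.
So yogurt = 0.4326 servings, oatmeal = 5.934 servings.
Cost = 1.76·0.4326 + 0.49·5.934 = 3.6690.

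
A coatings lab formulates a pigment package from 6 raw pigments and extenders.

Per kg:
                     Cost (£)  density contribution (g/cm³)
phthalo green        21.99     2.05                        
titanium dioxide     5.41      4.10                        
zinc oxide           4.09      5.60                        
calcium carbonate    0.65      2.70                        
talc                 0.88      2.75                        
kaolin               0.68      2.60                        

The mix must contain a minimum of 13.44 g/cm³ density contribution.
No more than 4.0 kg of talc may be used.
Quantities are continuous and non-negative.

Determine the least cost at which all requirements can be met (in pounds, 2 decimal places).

Let x1 = kg of phthalo green, x2 = kg of titanium dioxide, x3 = kg of zinc oxide, x4 = kg of calcium carbonate, x5 = kg of talc, x6 = kg of kaolin.
Minimise 21.99x1 + 5.41x2 + 4.09x3 + 0.65x4 + 0.88x5 + 0.68x6 subject to:
  2.05x1 + 4.1x2 + 5.6x3 + 2.7x4 + 2.75x5 + 2.6x6 ≥ 13.44   (density contribution)
  x5 ≤ 4
  x1, x2, x3, x4, x5, x6 ≥ 0.
The cheapest feasible vertex uses only calcium carbonate; phthalo green, titanium dioxide, zinc oxide, talc, kaolin are not used. Binding constraint: density contribution.
Optimal quantities: calcium carbonate = 4.978 kg.
Hence cost = 0.65·4.978 = £3.2357.

£3.24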